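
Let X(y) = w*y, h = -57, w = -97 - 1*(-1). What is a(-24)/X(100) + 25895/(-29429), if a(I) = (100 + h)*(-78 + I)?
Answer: -19919401/47086400 ≈ -0.42304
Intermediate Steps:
w = -96 (w = -97 + 1 = -96)
X(y) = -96*y
a(I) = -3354 + 43*I (a(I) = (100 - 57)*(-78 + I) = 43*(-78 + I) = -3354 + 43*I)
a(-24)/X(100) + 25895/(-29429) = (-3354 + 43*(-24))/((-96*100)) + 25895/(-29429) = (-3354 - 1032)/(-9600) + 25895*(-1/29429) = -4386*(-1/9600) - 25895/29429 = 731/1600 - 25895/29429 = -19919401/47086400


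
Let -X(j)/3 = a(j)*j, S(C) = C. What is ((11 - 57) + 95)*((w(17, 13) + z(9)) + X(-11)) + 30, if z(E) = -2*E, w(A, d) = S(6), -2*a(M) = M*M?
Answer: -196773/2 ≈ -98387.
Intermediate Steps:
a(M) = -M²/2 (a(M) = -M*M/2 = -M²/2)
w(A, d) = 6
X(j) = 3*j³/2 (X(j) = -3*(-j²/2)*j = -(-3)*j³/2 = 3*j³/2)
((11 - 57) + 95)*((w(17, 13) + z(9)) + X(-11)) + 30 = ((11 - 57) + 95)*((6 - 2*9) + (3/2)*(-11)³) + 30 = (-46 + 95)*((6 - 18) + (3/2)*(-1331)) + 30 = 49*(-12 - 3993/2) + 30 = 49*(-4017/2) + 30 = -196833/2 + 30 = -196773/2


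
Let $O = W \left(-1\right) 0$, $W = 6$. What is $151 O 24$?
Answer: $0$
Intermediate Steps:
$O = 0$ ($O = 6 \left(-1\right) 0 = \left(-6\right) 0 = 0$)
$151 O 24 = 151 \cdot 0 \cdot 24 = 0 \cdot 24 = 0$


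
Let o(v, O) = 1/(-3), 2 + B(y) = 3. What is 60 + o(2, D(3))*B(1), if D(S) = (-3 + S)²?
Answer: 179/3 ≈ 59.667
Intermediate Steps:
B(y) = 1 (B(y) = -2 + 3 = 1)
o(v, O) = -⅓
60 + o(2, D(3))*B(1) = 60 - ⅓*1 = 60 - ⅓ = 179/3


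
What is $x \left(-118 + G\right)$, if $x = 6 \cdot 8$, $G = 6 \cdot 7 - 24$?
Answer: $-4800$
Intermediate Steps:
$G = 18$ ($G = 42 - 24 = 18$)
$x = 48$
$x \left(-118 + G\right) = 48 \left(-118 + 18\right) = 48 \left(-100\right) = -4800$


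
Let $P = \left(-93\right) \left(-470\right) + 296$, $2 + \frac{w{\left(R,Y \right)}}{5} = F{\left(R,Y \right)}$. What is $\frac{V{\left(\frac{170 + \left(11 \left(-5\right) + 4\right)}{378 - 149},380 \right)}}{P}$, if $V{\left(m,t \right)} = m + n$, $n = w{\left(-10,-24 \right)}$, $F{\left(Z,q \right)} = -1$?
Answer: $- \frac{1658}{5038687} \approx -0.00032905$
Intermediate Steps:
$w{\left(R,Y \right)} = -15$ ($w{\left(R,Y \right)} = -10 + 5 \left(-1\right) = -10 - 5 = -15$)
$n = -15$
$V{\left(m,t \right)} = -15 + m$ ($V{\left(m,t \right)} = m - 15 = -15 + m$)
$P = 44006$ ($P = 43710 + 296 = 44006$)
$\frac{V{\left(\frac{170 + \left(11 \left(-5\right) + 4\right)}{378 - 149},380 \right)}}{P} = \frac{-15 + \frac{170 + \left(11 \left(-5\right) + 4\right)}{378 - 149}}{44006} = \left(-15 + \frac{170 + \left(-55 + 4\right)}{229}\right) \frac{1}{44006} = \left(-15 + \left(170 - 51\right) \frac{1}{229}\right) \frac{1}{44006} = \left(-15 + 119 \cdot \frac{1}{229}\right) \frac{1}{44006} = \left(-15 + \frac{119}{229}\right) \frac{1}{44006} = \left(- \frac{3316}{229}\right) \frac{1}{44006} = - \frac{1658}{5038687}$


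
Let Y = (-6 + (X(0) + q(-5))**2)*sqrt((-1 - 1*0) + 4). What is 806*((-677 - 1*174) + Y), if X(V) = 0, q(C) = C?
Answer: -685906 + 15314*sqrt(3) ≈ -6.5938e+5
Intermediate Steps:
Y = 19*sqrt(3) (Y = (-6 + (0 - 5)**2)*sqrt((-1 - 1*0) + 4) = (-6 + (-5)**2)*sqrt((-1 + 0) + 4) = (-6 + 25)*sqrt(-1 + 4) = 19*sqrt(3) ≈ 32.909)
806*((-677 - 1*174) + Y) = 806*((-677 - 1*174) + 19*sqrt(3)) = 806*((-677 - 174) + 19*sqrt(3)) = 806*(-851 + 19*sqrt(3)) = -685906 + 15314*sqrt(3)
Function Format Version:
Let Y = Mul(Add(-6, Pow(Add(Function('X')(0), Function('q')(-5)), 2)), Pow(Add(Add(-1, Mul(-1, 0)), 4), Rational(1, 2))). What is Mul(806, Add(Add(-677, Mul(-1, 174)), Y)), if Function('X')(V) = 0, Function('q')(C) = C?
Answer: Add(-685906, Mul(15314, Pow(3, Rational(1, 2)))) ≈ -6.5938e+5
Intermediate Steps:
Y = Mul(19, Pow(3, Rational(1, 2))) (Y = Mul(Add(-6, Pow(Add(0, -5), 2)), Pow(Add(Add(-1, Mul(-1, 0)), 4), Rational(1, 2))) = Mul(Add(-6, Pow(-5, 2)), Pow(Add(Add(-1, 0), 4), Rational(1, 2))) = Mul(Add(-6, 25), Pow(Add(-1, 4), Rational(1, 2))) = Mul(19, Pow(3, Rational(1, 2))) ≈ 32.909)
Mul(806, Add(Add(-677, Mul(-1, 174)), Y)) = Mul(806, Add(Add(-677, Mul(-1, 174)), Mul(19, Pow(3, Rational(1, 2))))) = Mul(806, Add(Add(-677, -174), Mul(19, Pow(3, Rational(1, 2))))) = Mul(806, Add(-851, Mul(19, Pow(3, Rational(1, 2))))) = Add(-685906, Mul(15314, Pow(3, Rational(1, 2))))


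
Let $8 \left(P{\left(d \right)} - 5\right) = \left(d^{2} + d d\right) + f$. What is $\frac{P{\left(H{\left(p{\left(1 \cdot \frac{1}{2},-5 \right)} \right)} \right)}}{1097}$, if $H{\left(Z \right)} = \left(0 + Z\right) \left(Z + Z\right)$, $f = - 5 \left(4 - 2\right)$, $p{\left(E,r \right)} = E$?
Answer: $\frac{61}{17552} \approx 0.0034754$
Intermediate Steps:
$f = -10$ ($f = \left(-5\right) 2 = -10$)
$H{\left(Z \right)} = 2 Z^{2}$ ($H{\left(Z \right)} = Z 2 Z = 2 Z^{2}$)
$P{\left(d \right)} = \frac{15}{4} + \frac{d^{2}}{4}$ ($P{\left(d \right)} = 5 + \frac{\left(d^{2} + d d\right) - 10}{8} = 5 + \frac{\left(d^{2} + d^{2}\right) - 10}{8} = 5 + \frac{2 d^{2} - 10}{8} = 5 + \frac{-10 + 2 d^{2}}{8} = 5 + \left(- \frac{5}{4} + \frac{d^{2}}{4}\right) = \frac{15}{4} + \frac{d^{2}}{4}$)
$\frac{P{\left(H{\left(p{\left(1 \cdot \frac{1}{2},-5 \right)} \right)} \right)}}{1097} = \frac{\frac{15}{4} + \frac{\left(2 \left(1 \cdot \frac{1}{2}\right)^{2}\right)^{2}}{4}}{1097} = \left(\frac{15}{4} + \frac{\left(2 \left(1 \cdot \frac{1}{2}\right)^{2}\right)^{2}}{4}\right) \frac{1}{1097} = \left(\frac{15}{4} + \frac{\left(\frac{2}{4}\right)^{2}}{4}\right) \frac{1}{1097} = \left(\frac{15}{4} + \frac{\left(2 \cdot \frac{1}{4}\right)^{2}}{4}\right) \frac{1}{1097} = \left(\frac{15}{4} + \frac{1}{4 \cdot 4}\right) \frac{1}{1097} = \left(\frac{15}{4} + \frac{1}{4} \cdot \frac{1}{4}\right) \frac{1}{1097} = \left(\frac{15}{4} + \frac{1}{16}\right) \frac{1}{1097} = \frac{61}{16} \cdot \frac{1}{1097} = \frac{61}{17552}$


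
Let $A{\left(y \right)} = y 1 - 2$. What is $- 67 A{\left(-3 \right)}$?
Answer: $335$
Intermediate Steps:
$A{\left(y \right)} = -2 + y$ ($A{\left(y \right)} = y - 2 = -2 + y$)
$- 67 A{\left(-3 \right)} = - 67 \left(-2 - 3\right) = \left(-67\right) \left(-5\right) = 335$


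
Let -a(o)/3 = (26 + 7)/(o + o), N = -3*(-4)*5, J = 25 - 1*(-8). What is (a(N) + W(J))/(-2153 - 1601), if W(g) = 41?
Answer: -1607/150160 ≈ -0.010702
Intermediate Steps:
J = 33 (J = 25 + 8 = 33)
N = 60 (N = 12*5 = 60)
a(o) = -99/(2*o) (a(o) = -3*(26 + 7)/(o + o) = -99/(2*o))
(a(N) + W(J))/(-2153 - 1601) = (-99/2/60 + 41)/(-2153 - 1601) = (-99/2*1/60 + 41)/(-3754) = (-33/40 + 41)*(-1/3754) = (1607/40)*(-1/3754) = -1607/150160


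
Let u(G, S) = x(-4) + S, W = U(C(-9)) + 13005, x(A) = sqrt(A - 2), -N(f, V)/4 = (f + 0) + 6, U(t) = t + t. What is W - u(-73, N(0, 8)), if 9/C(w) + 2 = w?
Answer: 143301/11 - I*sqrt(6) ≈ 13027.0 - 2.4495*I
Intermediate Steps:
C(w) = 9/(-2 + w)
U(t) = 2*t
N(f, V) = -24 - 4*f (N(f, V) = -4*((f + 0) + 6) = -4*(f + 6) = -4*(6 + f) = -24 - 4*f)
x(A) = sqrt(-2 + A)
W = 143037/11 (W = 2*(9/(-2 - 9)) + 13005 = 2*(9/(-11)) + 13005 = 2*(9*(-1/11)) + 13005 = 2*(-9/11) + 13005 = -18/11 + 13005 = 143037/11 ≈ 13003.)
u(G, S) = S + I*sqrt(6) (u(G, S) = sqrt(-2 - 4) + S = sqrt(-6) + S = I*sqrt(6) + S = S + I*sqrt(6))
W - u(-73, N(0, 8)) = 143037/11 - ((-24 - 4*0) + I*sqrt(6)) = 143037/11 - ((-24 + 0) + I*sqrt(6)) = 143037/11 - (-24 + I*sqrt(6)) = 143037/11 + (24 - I*sqrt(6)) = 143301/11 - I*sqrt(6)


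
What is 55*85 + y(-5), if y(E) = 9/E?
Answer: 23366/5 ≈ 4673.2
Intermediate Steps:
55*85 + y(-5) = 55*85 + 9/(-5) = 4675 + 9*(-⅕) = 4675 - 9/5 = 23366/5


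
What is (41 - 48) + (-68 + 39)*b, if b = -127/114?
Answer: 2885/114 ≈ 25.307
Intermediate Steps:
b = -127/114 (b = -127*1/114 = -127/114 ≈ -1.1140)
(41 - 48) + (-68 + 39)*b = (41 - 48) + (-68 + 39)*(-127/114) = -7 - 29*(-127/114) = -7 + 3683/114 = 2885/114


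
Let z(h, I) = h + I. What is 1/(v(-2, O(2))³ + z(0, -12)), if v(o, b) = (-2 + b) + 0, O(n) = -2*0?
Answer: -1/20 ≈ -0.050000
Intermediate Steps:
O(n) = 0
v(o, b) = -2 + b
z(h, I) = I + h
1/(v(-2, O(2))³ + z(0, -12)) = 1/((-2 + 0)³ + (-12 + 0)) = 1/((-2)³ - 12) = 1/(-8 - 12) = 1/(-20) = -1/20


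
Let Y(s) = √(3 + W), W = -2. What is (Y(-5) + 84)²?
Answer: 7225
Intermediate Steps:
Y(s) = 1 (Y(s) = √(3 - 2) = √1 = 1)
(Y(-5) + 84)² = (1 + 84)² = 85² = 7225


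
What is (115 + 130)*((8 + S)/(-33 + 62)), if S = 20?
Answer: 6860/29 ≈ 236.55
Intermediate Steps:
(115 + 130)*((8 + S)/(-33 + 62)) = (115 + 130)*((8 + 20)/(-33 + 62)) = 245*(28/29) = 6860/29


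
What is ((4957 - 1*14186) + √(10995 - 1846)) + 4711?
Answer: -4518 + √9149 ≈ -4422.4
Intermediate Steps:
((4957 - 1*14186) + √(10995 - 1846)) + 4711 = ((4957 - 14186) + √9149) + 4711 = (-9229 + √9149) + 4711 = -4518 + √9149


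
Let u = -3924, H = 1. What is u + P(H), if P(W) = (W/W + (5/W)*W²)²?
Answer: -3888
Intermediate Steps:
P(W) = (1 + 5*W)²
u + P(H) = -3924 + (1 + 5*1)² = -3924 + (1 + 5)² = -3924 + 6² = -3924 + 36 = -3888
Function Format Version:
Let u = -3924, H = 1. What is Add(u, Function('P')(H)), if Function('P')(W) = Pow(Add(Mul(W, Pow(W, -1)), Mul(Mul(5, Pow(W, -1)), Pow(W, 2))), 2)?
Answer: -3888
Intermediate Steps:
Function('P')(W) = Pow(Add(1, Mul(5, W)), 2)
Add(u, Function('P')(H)) = Add(-3924, Pow(Add(1, Mul(5, 1)), 2)) = Add(-3924, Pow(Add(1, 5), 2)) = Add(-3924, Pow(6, 2)) = Add(-3924, 36) = -3888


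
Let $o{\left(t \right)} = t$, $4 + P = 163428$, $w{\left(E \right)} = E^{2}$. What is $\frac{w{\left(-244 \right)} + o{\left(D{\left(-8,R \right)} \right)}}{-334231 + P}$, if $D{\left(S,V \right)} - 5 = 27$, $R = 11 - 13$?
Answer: $- \frac{59568}{170807} \approx -0.34874$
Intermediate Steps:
$R = -2$
$D{\left(S,V \right)} = 32$ ($D{\left(S,V \right)} = 5 + 27 = 32$)
$P = 163424$ ($P = -4 + 163428 = 163424$)
$\frac{w{\left(-244 \right)} + o{\left(D{\left(-8,R \right)} \right)}}{-334231 + P} = \frac{\left(-244\right)^{2} + 32}{-334231 + 163424} = \frac{59536 + 32}{-170807} = 59568 \left(- \frac{1}{170807}\right) = - \frac{59568}{170807}$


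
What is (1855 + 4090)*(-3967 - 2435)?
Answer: -38059890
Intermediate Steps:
(1855 + 4090)*(-3967 - 2435) = 5945*(-6402) = -38059890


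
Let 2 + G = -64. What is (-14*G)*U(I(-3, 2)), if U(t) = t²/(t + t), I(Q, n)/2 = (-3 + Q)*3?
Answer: -16632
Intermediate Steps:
G = -66 (G = -2 - 64 = -66)
I(Q, n) = -18 + 6*Q (I(Q, n) = 2*((-3 + Q)*3) = 2*(-9 + 3*Q) = -18 + 6*Q)
U(t) = t/2 (U(t) = t²/((2*t)) = (1/(2*t))*t² = t/2)
(-14*G)*U(I(-3, 2)) = (-14*(-66))*((-18 + 6*(-3))/2) = 924*((-18 - 18)/2) = 924*((½)*(-36)) = 924*(-18) = -16632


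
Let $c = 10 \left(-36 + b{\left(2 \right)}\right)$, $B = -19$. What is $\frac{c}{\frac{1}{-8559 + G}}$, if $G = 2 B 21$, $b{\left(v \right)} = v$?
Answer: $3181380$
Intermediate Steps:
$G = -798$ ($G = 2 \left(-19\right) 21 = \left(-38\right) 21 = -798$)
$c = -340$ ($c = 10 \left(-36 + 2\right) = 10 \left(-34\right) = -340$)
$\frac{c}{\frac{1}{-8559 + G}} = - \frac{340}{\frac{1}{-8559 - 798}} = - \frac{340}{\frac{1}{-9357}} = - \frac{340}{- \frac{1}{9357}} = \left(-340\right) \left(-9357\right) = 3181380$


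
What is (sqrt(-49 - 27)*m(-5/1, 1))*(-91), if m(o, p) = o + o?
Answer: 1820*I*sqrt(19) ≈ 7933.2*I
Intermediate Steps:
m(o, p) = 2*o
(sqrt(-49 - 27)*m(-5/1, 1))*(-91) = (sqrt(-49 - 27)*(2*(-5/1)))*(-91) = (sqrt(-76)*(2*(-5*1)))*(-91) = ((2*I*sqrt(19))*(2*(-5)))*(-91) = ((2*I*sqrt(19))*(-10))*(-91) = -20*I*sqrt(19)*(-91) = 1820*I*sqrt(19)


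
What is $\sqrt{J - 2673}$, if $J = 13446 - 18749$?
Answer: $2 i \sqrt{1994} \approx 89.308 i$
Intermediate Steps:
$J = -5303$ ($J = 13446 - 18749 = -5303$)
$\sqrt{J - 2673} = \sqrt{-5303 - 2673} = \sqrt{-7976} = 2 i \sqrt{1994}$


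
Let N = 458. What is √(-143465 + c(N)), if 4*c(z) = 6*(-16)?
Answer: I*√143489 ≈ 378.8*I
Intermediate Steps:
c(z) = -24 (c(z) = (6*(-16))/4 = (¼)*(-96) = -24)
√(-143465 + c(N)) = √(-143465 - 24) = √(-143489) = I*√143489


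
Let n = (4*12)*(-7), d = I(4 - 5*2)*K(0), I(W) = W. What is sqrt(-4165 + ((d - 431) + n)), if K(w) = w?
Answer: 6*I*sqrt(137) ≈ 70.228*I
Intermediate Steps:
d = 0 (d = (4 - 5*2)*0 = (4 - 10)*0 = -6*0 = 0)
n = -336 (n = 48*(-7) = -336)
sqrt(-4165 + ((d - 431) + n)) = sqrt(-4165 + ((0 - 431) - 336)) = sqrt(-4165 + (-431 - 336)) = sqrt(-4165 - 767) = sqrt(-4932) = 6*I*sqrt(137)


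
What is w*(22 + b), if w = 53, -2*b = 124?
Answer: -2120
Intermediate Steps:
b = -62 (b = -½*124 = -62)
w*(22 + b) = 53*(22 - 62) = 53*(-40) = -2120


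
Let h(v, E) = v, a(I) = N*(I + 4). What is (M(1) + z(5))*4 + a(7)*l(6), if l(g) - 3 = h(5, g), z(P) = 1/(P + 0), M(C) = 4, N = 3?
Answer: 1404/5 ≈ 280.80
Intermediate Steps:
z(P) = 1/P
a(I) = 12 + 3*I (a(I) = 3*(I + 4) = 3*(4 + I) = 12 + 3*I)
l(g) = 8 (l(g) = 3 + 5 = 8)
(M(1) + z(5))*4 + a(7)*l(6) = (4 + 1/5)*4 + (12 + 3*7)*8 = (4 + 1/5)*4 + (12 + 21)*8 = (21/5)*4 + 33*8 = 84/5 + 264 = 1404/5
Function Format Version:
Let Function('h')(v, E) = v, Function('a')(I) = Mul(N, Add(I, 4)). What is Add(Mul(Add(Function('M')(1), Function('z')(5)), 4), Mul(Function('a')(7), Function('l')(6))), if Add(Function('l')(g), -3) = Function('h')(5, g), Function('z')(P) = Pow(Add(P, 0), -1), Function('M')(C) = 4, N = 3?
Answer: Rational(1404, 5) ≈ 280.80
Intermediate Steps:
Function('z')(P) = Pow(P, -1)
Function('a')(I) = Add(12, Mul(3, I)) (Function('a')(I) = Mul(3, Add(I, 4)) = Mul(3, Add(4, I)) = Add(12, Mul(3, I)))
Function('l')(g) = 8 (Function('l')(g) = Add(3, 5) = 8)
Add(Mul(Add(Function('M')(1), Function('z')(5)), 4), Mul(Function('a')(7), Function('l')(6))) = Add(Mul(Add(4, Pow(5, -1)), 4), Mul(Add(12, Mul(3, 7)), 8)) = Add(Mul(Add(4, Rational(1, 5)), 4), Mul(Add(12, 21), 8)) = Add(Mul(Rational(21, 5), 4), Mul(33, 8)) = Add(Rational(84, 5), 264) = Rational(1404, 5)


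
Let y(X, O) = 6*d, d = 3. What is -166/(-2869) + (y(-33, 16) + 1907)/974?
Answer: 5684509/2794406 ≈ 2.0342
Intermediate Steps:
y(X, O) = 18 (y(X, O) = 6*3 = 18)
-166/(-2869) + (y(-33, 16) + 1907)/974 = -166/(-2869) + (18 + 1907)/974 = -166*(-1/2869) + 1925*(1/974) = 166/2869 + 1925/974 = 5684509/2794406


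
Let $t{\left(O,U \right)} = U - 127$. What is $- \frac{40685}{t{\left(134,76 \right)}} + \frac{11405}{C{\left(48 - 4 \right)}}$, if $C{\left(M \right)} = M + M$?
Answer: $\frac{4161935}{4488} \approx 927.35$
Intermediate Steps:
$C{\left(M \right)} = 2 M$
$t{\left(O,U \right)} = -127 + U$
$- \frac{40685}{t{\left(134,76 \right)}} + \frac{11405}{C{\left(48 - 4 \right)}} = - \frac{40685}{-127 + 76} + \frac{11405}{2 \left(48 - 4\right)} = - \frac{40685}{-51} + \frac{11405}{2 \left(48 - 4\right)} = \left(-40685\right) \left(- \frac{1}{51}\right) + \frac{11405}{2 \cdot 44} = \frac{40685}{51} + \frac{11405}{88} = \frac{4161935}{4488}$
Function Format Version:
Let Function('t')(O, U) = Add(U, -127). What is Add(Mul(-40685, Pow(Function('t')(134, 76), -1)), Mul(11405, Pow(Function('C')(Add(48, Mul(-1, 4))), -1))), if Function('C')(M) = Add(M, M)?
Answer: Rational(4161935, 4488) ≈ 927.35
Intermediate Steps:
Function('C')(M) = Mul(2, M)
Function('t')(O, U) = Add(-127, U)
Add(Mul(-40685, Pow(Function('t')(134, 76), -1)), Mul(11405, Pow(Function('C')(Add(48, Mul(-1, 4))), -1))) = Add(Mul(-40685, Pow(Add(-127, 76), -1)), Mul(11405, Pow(Mul(2, Add(48, Mul(-1, 4))), -1))) = Add(Mul(-40685, Pow(-51, -1)), Mul(11405, Pow(Mul(2, Add(48, -4)), -1))) = Add(Mul(-40685, Rational(-1, 51)), Mul(11405, Pow(Mul(2, 44), -1))) = Add(Rational(40685, 51), Mul(11405, Pow(88, -1))) = Add(Rational(40685, 51), Mul(11405, Rational(1, 88))) = Add(Rational(40685, 51), Rational(11405, 88)) = Rational(4161935, 4488)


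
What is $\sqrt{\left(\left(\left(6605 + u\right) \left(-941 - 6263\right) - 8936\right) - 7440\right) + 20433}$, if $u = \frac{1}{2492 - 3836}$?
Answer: $\frac{i \sqrt{335712891507}}{84} \approx 6897.7 i$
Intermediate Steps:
$u = - \frac{1}{1344}$ ($u = \frac{1}{-1344} = - \frac{1}{1344} \approx -0.00074405$)
$\sqrt{\left(\left(\left(6605 + u\right) \left(-941 - 6263\right) - 8936\right) - 7440\right) + 20433} = \sqrt{\left(\left(\left(6605 - \frac{1}{1344}\right) \left(-941 - 6263\right) - 8936\right) - 7440\right) + 20433} = \sqrt{\left(\left(\frac{8877119}{1344} \left(-7204\right) - 8936\right) - 7440\right) + 20433} = \sqrt{\left(\left(- \frac{15987691319}{336} - 8936\right) - 7440\right) + 20433} = \sqrt{\left(- \frac{15990693815}{336} - 7440\right) + 20433} = \sqrt{- \frac{15993193655}{336} + 20433} = \sqrt{- \frac{15986328167}{336}} = \frac{i \sqrt{335712891507}}{84}$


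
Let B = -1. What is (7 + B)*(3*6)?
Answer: 108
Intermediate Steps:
(7 + B)*(3*6) = (7 - 1)*(3*6) = 6*18 = 108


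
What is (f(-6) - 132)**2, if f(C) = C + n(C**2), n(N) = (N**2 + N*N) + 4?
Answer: 6041764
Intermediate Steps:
n(N) = 4 + 2*N**2 (n(N) = (N**2 + N**2) + 4 = 2*N**2 + 4 = 4 + 2*N**2)
f(C) = 4 + C + 2*C**4 (f(C) = C + (4 + 2*(C**2)**2) = C + (4 + 2*C**4) = 4 + C + 2*C**4)
(f(-6) - 132)**2 = ((4 - 6 + 2*(-6)**4) - 132)**2 = ((4 - 6 + 2*1296) - 132)**2 = ((4 - 6 + 2592) - 132)**2 = (2590 - 132)**2 = 2458**2 = 6041764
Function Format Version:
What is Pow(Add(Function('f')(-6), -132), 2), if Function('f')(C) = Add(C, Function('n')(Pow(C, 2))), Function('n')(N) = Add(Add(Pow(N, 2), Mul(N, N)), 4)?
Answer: 6041764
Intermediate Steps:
Function('n')(N) = Add(4, Mul(2, Pow(N, 2))) (Function('n')(N) = Add(Add(Pow(N, 2), Pow(N, 2)), 4) = Add(Mul(2, Pow(N, 2)), 4) = Add(4, Mul(2, Pow(N, 2))))
Function('f')(C) = Add(4, C, Mul(2, Pow(C, 4))) (Function('f')(C) = Add(C, Add(4, Mul(2, Pow(Pow(C, 2), 2)))) = Add(C, Add(4, Mul(2, Pow(C, 4)))) = Add(4, C, Mul(2, Pow(C, 4))))
Pow(Add(Function('f')(-6), -132), 2) = Pow(Add(Add(4, -6, Mul(2, Pow(-6, 4))), -132), 2) = Pow(Add(Add(4, -6, Mul(2, 1296)), -132), 2) = Pow(Add(Add(4, -6, 2592), -132), 2) = Pow(Add(2590, -132), 2) = Pow(2458, 2) = 6041764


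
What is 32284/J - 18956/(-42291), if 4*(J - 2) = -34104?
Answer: -300935425/90122121 ≈ -3.3392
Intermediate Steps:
J = -8524 (J = 2 + (¼)*(-34104) = 2 - 8526 = -8524)
32284/J - 18956/(-42291) = 32284/(-8524) - 18956/(-42291) = 32284*(-1/8524) - 18956*(-1/42291) = -8071/2131 + 18956/42291 = -300935425/90122121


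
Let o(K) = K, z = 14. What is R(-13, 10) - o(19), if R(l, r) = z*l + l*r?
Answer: -331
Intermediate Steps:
R(l, r) = 14*l + l*r
R(-13, 10) - o(19) = -13*(14 + 10) - 1*19 = -13*24 - 19 = -312 - 19 = -331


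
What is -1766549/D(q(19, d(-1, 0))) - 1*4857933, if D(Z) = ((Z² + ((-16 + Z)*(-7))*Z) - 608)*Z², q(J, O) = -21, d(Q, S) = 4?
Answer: -12010003660969/2472246 ≈ -4.8579e+6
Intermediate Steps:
D(Z) = Z²*(-608 + Z² + Z*(112 - 7*Z)) (D(Z) = ((Z² + (112 - 7*Z)*Z) - 608)*Z² = ((Z² + Z*(112 - 7*Z)) - 608)*Z² = (-608 + Z² + Z*(112 - 7*Z))*Z² = Z²*(-608 + Z² + Z*(112 - 7*Z)))
-1766549/D(q(19, d(-1, 0))) - 1*4857933 = -1766549*1/(441*(-608 - 6*(-21)² + 112*(-21))) - 1*4857933 = -1766549*1/(441*(-608 - 6*441 - 2352)) - 4857933 = -1766549*1/(441*(-608 - 2646 - 2352)) - 4857933 = -1766549/(441*(-5606)) - 4857933 = -1766549/(-2472246) - 4857933 = -1766549*(-1/2472246) - 4857933 = 1766549/2472246 - 4857933 = -12010003660969/2472246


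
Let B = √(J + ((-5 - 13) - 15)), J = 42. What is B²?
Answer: 9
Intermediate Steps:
B = 3 (B = √(42 + ((-5 - 13) - 15)) = √(42 + (-18 - 15)) = √(42 - 33) = √9 = 3)
B² = 3² = 9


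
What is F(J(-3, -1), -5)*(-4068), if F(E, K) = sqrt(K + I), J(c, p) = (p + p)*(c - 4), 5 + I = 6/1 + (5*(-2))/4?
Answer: -2034*I*sqrt(26) ≈ -10371.0*I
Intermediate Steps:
I = -3/2 (I = -5 + (6/1 + (5*(-2))/4) = -5 + (6*1 - 10*1/4) = -5 + (6 - 5/2) = -5 + 7/2 = -3/2 ≈ -1.5000)
J(c, p) = 2*p*(-4 + c) (J(c, p) = (2*p)*(-4 + c) = 2*p*(-4 + c))
F(E, K) = sqrt(-3/2 + K) (F(E, K) = sqrt(K - 3/2) = sqrt(-3/2 + K))
F(J(-3, -1), -5)*(-4068) = (sqrt(-6 + 4*(-5))/2)*(-4068) = (sqrt(-6 - 20)/2)*(-4068) = (sqrt(-26)/2)*(-4068) = ((I*sqrt(26))/2)*(-4068) = (I*sqrt(26)/2)*(-4068) = -2034*I*sqrt(26)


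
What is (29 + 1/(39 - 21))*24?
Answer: 2092/3 ≈ 697.33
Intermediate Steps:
(29 + 1/(39 - 21))*24 = (29 + 1/18)*24 = (523/18)*24 = 2092/3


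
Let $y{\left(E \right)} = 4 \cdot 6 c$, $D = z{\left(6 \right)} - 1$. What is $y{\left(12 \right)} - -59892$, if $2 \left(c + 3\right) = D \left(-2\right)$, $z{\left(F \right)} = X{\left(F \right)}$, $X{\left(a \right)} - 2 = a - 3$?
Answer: $59724$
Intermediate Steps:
$X{\left(a \right)} = -1 + a$ ($X{\left(a \right)} = 2 + \left(a - 3\right) = 2 + \left(-3 + a\right) = -1 + a$)
$z{\left(F \right)} = -1 + F$
$D = 4$ ($D = \left(-1 + 6\right) - 1 = 5 - 1 = 4$)
$c = -7$ ($c = -3 + \frac{4 \left(-2\right)}{2} = -3 + \frac{1}{2} \left(-8\right) = -3 - 4 = -7$)
$y{\left(E \right)} = -168$ ($y{\left(E \right)} = 4 \cdot 6 \left(-7\right) = 24 \left(-7\right) = -168$)
$y{\left(12 \right)} - -59892 = -168 - -59892 = -168 + 59892 = 59724$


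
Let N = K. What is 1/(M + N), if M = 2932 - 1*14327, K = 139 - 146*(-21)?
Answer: -1/8190 ≈ -0.00012210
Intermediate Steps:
K = 3205 (K = 139 + 3066 = 3205)
N = 3205
M = -11395 (M = 2932 - 14327 = -11395)
1/(M + N) = 1/(-11395 + 3205) = 1/(-8190) = -1/8190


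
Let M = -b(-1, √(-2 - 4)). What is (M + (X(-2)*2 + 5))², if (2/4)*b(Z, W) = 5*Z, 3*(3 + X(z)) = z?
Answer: 529/9 ≈ 58.778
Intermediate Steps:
X(z) = -3 + z/3
b(Z, W) = 10*Z (b(Z, W) = 2*(5*Z) = 10*Z)
M = 10 (M = -10*(-1) = -1*(-10) = 10)
(M + (X(-2)*2 + 5))² = (10 + ((-3 + (⅓)*(-2))*2 + 5))² = (10 + ((-3 - ⅔)*2 + 5))² = (10 + (-11/3*2 + 5))² = (10 + (-22/3 + 5))² = (10 - 7/3)² = (23/3)² = 529/9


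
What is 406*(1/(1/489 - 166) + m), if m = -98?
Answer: -3229909858/81173 ≈ -39790.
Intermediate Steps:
406*(1/(1/489 - 166) + m) = 406*(1/(1/489 - 166) - 98) = 406*(1/(-81173/489) - 98) = 406*(-489/81173 - 98) = 406*(-7955443/81173) = -3229909858/81173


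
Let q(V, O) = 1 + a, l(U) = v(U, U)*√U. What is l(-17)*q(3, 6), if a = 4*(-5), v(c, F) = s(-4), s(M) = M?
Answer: 76*I*√17 ≈ 313.36*I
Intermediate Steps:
v(c, F) = -4
a = -20
l(U) = -4*√U
q(V, O) = -19 (q(V, O) = 1 - 20 = -19)
l(-17)*q(3, 6) = -4*I*√17*(-19) = 76*I*√17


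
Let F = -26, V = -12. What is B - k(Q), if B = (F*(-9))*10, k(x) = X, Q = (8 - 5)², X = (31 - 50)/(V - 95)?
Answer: 250361/107 ≈ 2339.8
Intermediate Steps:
X = 19/107 (X = (31 - 50)/(-12 - 95) = -19/(-107) = -19*(-1/107) = 19/107 ≈ 0.17757)
Q = 9 (Q = 3² = 9)
k(x) = 19/107
B = 2340 (B = -26*(-9)*10 = 234*10 = 2340)
B - k(Q) = 2340 - 1*19/107 = 2340 - 19/107 = 250361/107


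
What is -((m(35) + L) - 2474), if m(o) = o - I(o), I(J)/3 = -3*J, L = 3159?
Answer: -1035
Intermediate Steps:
I(J) = -9*J (I(J) = 3*(-3*J) = -9*J)
m(o) = 10*o (m(o) = o - (-9)*o = o + 9*o = 10*o)
-((m(35) + L) - 2474) = -((10*35 + 3159) - 2474) = -((350 + 3159) - 2474) = -(3509 - 2474) = -1*1035 = -1035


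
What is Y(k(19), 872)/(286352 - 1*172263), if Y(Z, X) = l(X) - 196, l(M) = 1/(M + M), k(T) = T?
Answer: -341823/198971216 ≈ -0.0017180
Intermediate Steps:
l(M) = 1/(2*M)
Y(Z, X) = -196 + 1/(2*X) (Y(Z, X) = 1/(2*X) - 196 = -196 + 1/(2*X))
Y(k(19), 872)/(286352 - 1*172263) = (-196 + (½)/872)/(286352 - 1*172263) = (-196 + (½)*(1/872))/(286352 - 172263) = (-196 + 1/1744)/114089 = -341823/1744*1/114089 = -341823/198971216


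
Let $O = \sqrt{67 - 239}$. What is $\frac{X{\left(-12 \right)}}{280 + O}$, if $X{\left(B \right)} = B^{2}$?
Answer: $\frac{10080}{19643} - \frac{72 i \sqrt{43}}{19643} \approx 0.51316 - 0.024036 i$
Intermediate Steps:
$O = 2 i \sqrt{43}$ ($O = \sqrt{-172} = 2 i \sqrt{43} \approx 13.115 i$)
$\frac{X{\left(-12 \right)}}{280 + O} = \frac{\left(-12\right)^{2}}{280 + 2 i \sqrt{43}} = \frac{144}{280 + 2 i \sqrt{43}}$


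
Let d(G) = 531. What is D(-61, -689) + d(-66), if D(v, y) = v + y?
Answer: -219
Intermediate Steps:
D(-61, -689) + d(-66) = (-61 - 689) + 531 = -750 + 531 = -219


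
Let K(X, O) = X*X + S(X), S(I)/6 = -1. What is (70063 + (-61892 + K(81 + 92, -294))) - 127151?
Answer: -89057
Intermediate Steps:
S(I) = -6 (S(I) = 6*(-1) = -6)
K(X, O) = -6 + X**2 (K(X, O) = X*X - 6 = X**2 - 6 = -6 + X**2)
(70063 + (-61892 + K(81 + 92, -294))) - 127151 = (70063 + (-61892 + (-6 + (81 + 92)**2))) - 127151 = (70063 + (-61892 + (-6 + 173**2))) - 127151 = (70063 + (-61892 + (-6 + 29929))) - 127151 = (70063 + (-61892 + 29923)) - 127151 = (70063 - 31969) - 127151 = 38094 - 127151 = -89057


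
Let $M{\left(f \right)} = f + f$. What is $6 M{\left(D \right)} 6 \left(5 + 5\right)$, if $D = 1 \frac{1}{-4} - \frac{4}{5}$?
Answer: $-756$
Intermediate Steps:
$D = - \frac{21}{20}$ ($D = 1 \left(- \frac{1}{4}\right) - \frac{4}{5} = - \frac{1}{4} - \frac{4}{5} = - \frac{21}{20} \approx -1.05$)
$M{\left(f \right)} = 2 f$
$6 M{\left(D \right)} 6 \left(5 + 5\right) = 6 \cdot 2 \left(- \frac{21}{20}\right) 6 \left(5 + 5\right) = 6 \left(\left(- \frac{21}{10}\right) 6\right) 10 = 6 \left(- \frac{63}{5}\right) 10 = \left(- \frac{378}{5}\right) 10 = -756$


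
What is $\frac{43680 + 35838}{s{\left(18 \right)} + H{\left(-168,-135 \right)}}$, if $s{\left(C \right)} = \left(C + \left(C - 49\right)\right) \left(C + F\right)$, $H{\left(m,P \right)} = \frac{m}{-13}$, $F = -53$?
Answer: $\frac{1033734}{6083} \approx 169.94$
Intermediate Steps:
$H{\left(m,P \right)} = - \frac{m}{13}$ ($H{\left(m,P \right)} = m \left(- \frac{1}{13}\right) = - \frac{m}{13}$)
$s{\left(C \right)} = \left(-53 + C\right) \left(-49 + 2 C\right)$ ($s{\left(C \right)} = \left(C + \left(C - 49\right)\right) \left(C - 53\right) = \left(C + \left(-49 + C\right)\right) \left(-53 + C\right) = \left(-49 + 2 C\right) \left(-53 + C\right) = \left(-53 + C\right) \left(-49 + 2 C\right)$)
$\frac{43680 + 35838}{s{\left(18 \right)} + H{\left(-168,-135 \right)}} = \frac{43680 + 35838}{\left(2597 - 2790 + 2 \cdot 18^{2}\right) - - \frac{168}{13}} = \frac{79518}{\left(2597 - 2790 + 2 \cdot 324\right) + \frac{168}{13}} = \frac{79518}{\left(2597 - 2790 + 648\right) + \frac{168}{13}} = \frac{79518}{455 + \frac{168}{13}} = \frac{79518}{\frac{6083}{13}} = 79518 \cdot \frac{13}{6083} = \frac{1033734}{6083}$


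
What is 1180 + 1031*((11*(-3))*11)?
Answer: -373073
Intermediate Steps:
1180 + 1031*((11*(-3))*11) = 1180 + 1031*(-33*11) = 1180 + 1031*(-363) = 1180 - 374253 = -373073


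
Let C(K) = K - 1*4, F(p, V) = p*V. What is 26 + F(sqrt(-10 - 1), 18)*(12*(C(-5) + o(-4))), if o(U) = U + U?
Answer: 26 - 3672*I*sqrt(11) ≈ 26.0 - 12179.0*I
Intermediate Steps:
o(U) = 2*U
F(p, V) = V*p
C(K) = -4 + K (C(K) = K - 4 = -4 + K)
26 + F(sqrt(-10 - 1), 18)*(12*(C(-5) + o(-4))) = 26 + (18*sqrt(-10 - 1))*(12*((-4 - 5) + 2*(-4))) = 26 + (18*sqrt(-11))*(12*(-9 - 8)) = 26 + (18*(I*sqrt(11)))*(12*(-17)) = 26 + (18*I*sqrt(11))*(-204) = 26 - 3672*I*sqrt(11)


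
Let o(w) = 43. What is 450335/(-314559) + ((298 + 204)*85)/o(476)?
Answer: 13402868125/13526037 ≈ 990.89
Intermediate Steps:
450335/(-314559) + ((298 + 204)*85)/o(476) = 450335/(-314559) + ((298 + 204)*85)/43 = 450335*(-1/314559) + (502*85)*(1/43) = -450335/314559 + 42670*(1/43) = -450335/314559 + 42670/43 = 13402868125/13526037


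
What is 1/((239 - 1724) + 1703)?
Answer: 1/218 ≈ 0.0045872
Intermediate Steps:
1/((239 - 1724) + 1703) = 1/(-1485 + 1703) = 1/218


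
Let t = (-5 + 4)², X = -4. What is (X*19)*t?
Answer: -76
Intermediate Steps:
t = 1 (t = (-1)² = 1)
(X*19)*t = -4*19*1 = -76*1 = -76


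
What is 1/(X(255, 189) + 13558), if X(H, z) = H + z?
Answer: 1/14002 ≈ 7.1418e-5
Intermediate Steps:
1/(X(255, 189) + 13558) = 1/((255 + 189) + 13558) = 1/(444 + 13558) = 1/14002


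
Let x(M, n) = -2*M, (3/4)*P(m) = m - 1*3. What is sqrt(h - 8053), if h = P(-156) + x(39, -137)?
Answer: 9*I*sqrt(103) ≈ 91.34*I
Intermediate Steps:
P(m) = -4 + 4*m/3 (P(m) = 4*(m - 1*3)/3 = 4*(m - 3)/3 = 4*(-3 + m)/3 = -4 + 4*m/3)
h = -290 (h = (-4 + (4/3)*(-156)) - 2*39 = (-4 - 208) - 78 = -212 - 78 = -290)
sqrt(h - 8053) = sqrt(-290 - 8053) = sqrt(-8343) = 9*I*sqrt(103)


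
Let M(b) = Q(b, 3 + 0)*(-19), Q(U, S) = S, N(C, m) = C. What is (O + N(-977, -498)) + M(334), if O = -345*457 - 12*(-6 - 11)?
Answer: -158495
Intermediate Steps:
M(b) = -57 (M(b) = (3 + 0)*(-19) = 3*(-19) = -57)
O = -157461 (O = -157665 - 12*(-17) = -157665 + 204 = -157461)
(O + N(-977, -498)) + M(334) = (-157461 - 977) - 57 = -158438 - 57 = -158495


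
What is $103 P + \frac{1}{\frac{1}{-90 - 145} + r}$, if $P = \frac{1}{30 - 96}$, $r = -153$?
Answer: $- \frac{1859489}{1186548} \approx -1.5671$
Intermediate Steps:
$P = - \frac{1}{66}$ ($P = \frac{1}{-66} = - \frac{1}{66} \approx -0.015152$)
$103 P + \frac{1}{\frac{1}{-90 - 145} + r} = 103 \left(- \frac{1}{66}\right) + \frac{1}{\frac{1}{-90 - 145} - 153} = - \frac{103}{66} + \frac{1}{\frac{1}{-235} - 153} = - \frac{103}{66} + \frac{1}{- \frac{1}{235} - 153} = - \frac{103}{66} + \frac{1}{- \frac{35956}{235}} = - \frac{103}{66} - \frac{235}{35956} = - \frac{1859489}{1186548}$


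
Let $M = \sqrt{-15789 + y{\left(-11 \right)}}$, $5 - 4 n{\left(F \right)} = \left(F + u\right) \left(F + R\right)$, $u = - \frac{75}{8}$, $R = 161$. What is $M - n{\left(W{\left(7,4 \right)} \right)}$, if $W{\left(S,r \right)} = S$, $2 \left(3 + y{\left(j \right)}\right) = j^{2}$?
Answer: $-101 + \frac{i \sqrt{62926}}{2} \approx -101.0 + 125.43 i$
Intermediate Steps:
$y{\left(j \right)} = -3 + \frac{j^{2}}{2}$
$u = - \frac{75}{8}$ ($u = \left(-75\right) \frac{1}{8} = - \frac{75}{8} \approx -9.375$)
$n{\left(F \right)} = \frac{5}{4} - \frac{\left(161 + F\right) \left(- \frac{75}{8} + F\right)}{4}$ ($n{\left(F \right)} = \frac{5}{4} - \frac{\left(F - \frac{75}{8}\right) \left(F + 161\right)}{4} = \frac{5}{4} - \frac{\left(- \frac{75}{8} + F\right) \left(161 + F\right)}{4} = \frac{5}{4} - \frac{\left(161 + F\right) \left(- \frac{75}{8} + F\right)}{4}$)
$M = \frac{i \sqrt{62926}}{2}$ ($M = \sqrt{-15789 - \left(3 - \frac{\left(-11\right)^{2}}{2}\right)} = \sqrt{-15789 + \left(-3 + \frac{1}{2} \cdot 121\right)} = \sqrt{-15789 + \left(-3 + \frac{121}{2}\right)} = \sqrt{-15789 + \frac{115}{2}} = \sqrt{- \frac{31463}{2}} = \frac{i \sqrt{62926}}{2} \approx 125.43 i$)
$M - n{\left(W{\left(7,4 \right)} \right)} = \frac{i \sqrt{62926}}{2} - \left(\frac{12115}{32} - \frac{8491}{32} - \frac{7^{2}}{4}\right) = \frac{i \sqrt{62926}}{2} - \left(\frac{12115}{32} - \frac{8491}{32} - \frac{49}{4}\right) = \frac{i \sqrt{62926}}{2} - 101 = -101 + \frac{i \sqrt{62926}}{2}$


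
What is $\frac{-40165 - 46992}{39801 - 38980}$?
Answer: $- \frac{87157}{821} \approx -106.16$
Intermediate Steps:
$\frac{-40165 - 46992}{39801 - 38980} = - \frac{87157}{39801 - 38980} = - \frac{87157}{821}$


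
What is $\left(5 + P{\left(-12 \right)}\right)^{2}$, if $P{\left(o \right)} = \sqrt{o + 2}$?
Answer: $\left(5 + i \sqrt{10}\right)^{2} \approx 15.0 + 31.623 i$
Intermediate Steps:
$P{\left(o \right)} = \sqrt{2 + o}$
$\left(5 + P{\left(-12 \right)}\right)^{2} = \left(5 + \sqrt{2 - 12}\right)^{2} = \left(5 + \sqrt{-10}\right)^{2} = \left(5 + i \sqrt{10}\right)^{2}$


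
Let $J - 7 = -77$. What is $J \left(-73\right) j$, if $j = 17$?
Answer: $86870$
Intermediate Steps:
$J = -70$ ($J = 7 - 77 = -70$)
$J \left(-73\right) j = \left(-70\right) \left(-73\right) 17 = 5110 \cdot 17 = 86870$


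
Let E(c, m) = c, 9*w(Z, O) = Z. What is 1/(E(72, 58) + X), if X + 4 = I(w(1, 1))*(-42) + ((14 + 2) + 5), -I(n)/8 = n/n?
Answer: 1/425 ≈ 0.0023529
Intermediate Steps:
w(Z, O) = Z/9
I(n) = -8 (I(n) = -8*n/n = -8*1 = -8)
X = 353 (X = -4 + (-8*(-42) + ((14 + 2) + 5)) = -4 + (336 + (16 + 5)) = -4 + (336 + 21) = -4 + 357 = 353)
1/(E(72, 58) + X) = 1/(72 + 353) = 1/425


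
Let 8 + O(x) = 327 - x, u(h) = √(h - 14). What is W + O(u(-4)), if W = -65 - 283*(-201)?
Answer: 57137 - 3*I*√2 ≈ 57137.0 - 4.2426*I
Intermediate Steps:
u(h) = √(-14 + h)
O(x) = 319 - x (O(x) = -8 + (327 - x) = 319 - x)
W = 56818 (W = -65 + 56883 = 56818)
W + O(u(-4)) = 56818 + (319 - √(-14 - 4)) = 56818 + (319 - √(-18)) = 56818 + (319 - 3*I*√2) = 57137 - 3*I*√2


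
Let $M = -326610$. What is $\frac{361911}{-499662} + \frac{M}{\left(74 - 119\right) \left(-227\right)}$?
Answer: $- \frac{1236233531}{37807758} \approx -32.698$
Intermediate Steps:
$\frac{361911}{-499662} + \frac{M}{\left(74 - 119\right) \left(-227\right)} = \frac{361911}{-499662} - \frac{326610}{\left(74 - 119\right) \left(-227\right)} = 361911 \left(- \frac{1}{499662}\right) - \frac{326610}{\left(-45\right) \left(-227\right)} = - \frac{120637}{166554} - \frac{326610}{10215} = - \frac{120637}{166554} - \frac{7258}{227} = - \frac{1236233531}{37807758}$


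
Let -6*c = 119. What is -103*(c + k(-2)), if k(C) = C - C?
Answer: 12257/6 ≈ 2042.8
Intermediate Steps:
k(C) = 0
c = -119/6 (c = -⅙*119 = -119/6 ≈ -19.833)
-103*(c + k(-2)) = -103*(-119/6 + 0) = -103*(-119/6) = 12257/6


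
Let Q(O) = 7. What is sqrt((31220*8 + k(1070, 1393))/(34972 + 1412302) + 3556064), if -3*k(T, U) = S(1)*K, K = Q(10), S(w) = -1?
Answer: 13*sqrt(396667770098207010)/4341822 ≈ 1885.8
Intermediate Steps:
K = 7
k(T, U) = 7/3 (k(T, U) = -(-1)*7/3 = -1/3*(-7) = 7/3)
sqrt((31220*8 + k(1070, 1393))/(34972 + 1412302) + 3556064) = sqrt((31220*8 + 7/3)/(34972 + 1412302) + 3556064) = sqrt((249760 + 7/3)/1447274 + 3556064) = sqrt((749287/3)*(1/1447274) + 3556064) = sqrt(749287/4341822 + 3556064) = sqrt(15439797657895/4341822) = 13*sqrt(396667770098207010)/4341822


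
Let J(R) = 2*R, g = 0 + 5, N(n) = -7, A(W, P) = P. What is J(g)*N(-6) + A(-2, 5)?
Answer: -65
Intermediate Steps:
g = 5
J(g)*N(-6) + A(-2, 5) = (2*5)*(-7) + 5 = 10*(-7) + 5 = -70 + 5 = -65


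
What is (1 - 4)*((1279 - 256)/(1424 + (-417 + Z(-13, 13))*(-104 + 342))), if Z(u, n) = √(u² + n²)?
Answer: 4842189/154032226 + 153153*√2/154032226 ≈ 0.032842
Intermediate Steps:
Z(u, n) = √(n² + u²)
(1 - 4)*((1279 - 256)/(1424 + (-417 + Z(-13, 13))*(-104 + 342))) = (1 - 4)*((1279 - 256)/(1424 + (-417 + √(13² + (-13)²))*(-104 + 342))) = -3069/(1424 + (-417 + √(169 + 169))*238) = -3069/(1424 + (-417 + √338)*238) = -3069/(1424 + (-417 + 13*√2)*238) = -3069/(1424 + (-99246 + 3094*√2)) = -3069/(-97822 + 3094*√2)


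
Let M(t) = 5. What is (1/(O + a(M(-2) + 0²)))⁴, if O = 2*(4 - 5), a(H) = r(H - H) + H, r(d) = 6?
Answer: 1/6561 ≈ 0.00015242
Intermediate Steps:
a(H) = 6 + H
O = -2 (O = 2*(-1) = -2)
(1/(O + a(M(-2) + 0²)))⁴ = (1/(-2 + (6 + (5 + 0²))))⁴ = (1/(-2 + (6 + (5 + 0))))⁴ = (1/(-2 + (6 + 5)))⁴ = (1/(-2 + 11))⁴ = (1/9)⁴ = (⅑)⁴ = 1/6561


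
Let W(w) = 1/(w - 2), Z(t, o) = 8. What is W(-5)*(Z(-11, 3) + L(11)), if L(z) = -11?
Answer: 3/7 ≈ 0.42857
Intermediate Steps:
W(w) = 1/(-2 + w)
W(-5)*(Z(-11, 3) + L(11)) = (8 - 11)/(-2 - 5) = -3/(-7) = -⅐*(-3) = 3/7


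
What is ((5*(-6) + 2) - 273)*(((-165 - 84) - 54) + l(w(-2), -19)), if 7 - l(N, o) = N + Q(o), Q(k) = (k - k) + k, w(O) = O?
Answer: 82775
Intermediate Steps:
Q(k) = k (Q(k) = 0 + k = k)
l(N, o) = 7 - N - o (l(N, o) = 7 - (N + o) = 7 + (-N - o) = 7 - N - o)
((5*(-6) + 2) - 273)*(((-165 - 84) - 54) + l(w(-2), -19)) = ((5*(-6) + 2) - 273)*(((-165 - 84) - 54) + (7 - 1*(-2) - 1*(-19))) = ((-30 + 2) - 273)*((-249 - 54) + (7 + 2 + 19)) = (-28 - 273)*(-303 + 28) = -301*(-275) = 82775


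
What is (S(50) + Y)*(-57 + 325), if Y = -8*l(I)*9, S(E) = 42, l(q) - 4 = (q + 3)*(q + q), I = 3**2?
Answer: -4233864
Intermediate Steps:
I = 9
l(q) = 4 + 2*q*(3 + q) (l(q) = 4 + (q + 3)*(q + q) = 4 + (3 + q)*(2*q) = 4 + 2*q*(3 + q))
Y = -15840 (Y = -8*(4 + 2*9**2 + 6*9)*9 = -8*(4 + 2*81 + 54)*9 = -8*(4 + 162 + 54)*9 = -8*220*9 = -1760*9 = -15840)
(S(50) + Y)*(-57 + 325) = (42 - 15840)*(-57 + 325) = -15798*268 = -4233864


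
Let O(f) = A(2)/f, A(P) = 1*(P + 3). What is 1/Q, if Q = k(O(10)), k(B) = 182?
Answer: 1/182 ≈ 0.0054945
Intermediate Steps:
A(P) = 3 + P (A(P) = 1*(3 + P) = 3 + P)
O(f) = 5/f (O(f) = (3 + 2)/f = 5/f)
Q = 182
1/Q = 1/182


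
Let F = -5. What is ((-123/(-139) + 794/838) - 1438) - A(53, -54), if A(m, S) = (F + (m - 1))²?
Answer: -212298207/58241 ≈ -3645.2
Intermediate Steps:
A(m, S) = (-6 + m)² (A(m, S) = (-5 + (m - 1))² = (-5 + (-1 + m))² = (-6 + m)²)
((-123/(-139) + 794/838) - 1438) - A(53, -54) = ((-123/(-139) + 794/838) - 1438) - (-6 + 53)² = ((-123*(-1/139) + 794*(1/838)) - 1438) - 1*47² = ((123/139 + 397/419) - 1438) - 1*2209 = (106720/58241 - 1438) - 2209 = -83643838/58241 - 2209 = -212298207/58241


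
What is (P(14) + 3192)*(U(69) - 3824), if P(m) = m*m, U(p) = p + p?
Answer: -12488168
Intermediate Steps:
U(p) = 2*p
P(m) = m²
(P(14) + 3192)*(U(69) - 3824) = (14² + 3192)*(2*69 - 3824) = (196 + 3192)*(138 - 3824) = 3388*(-3686) = -12488168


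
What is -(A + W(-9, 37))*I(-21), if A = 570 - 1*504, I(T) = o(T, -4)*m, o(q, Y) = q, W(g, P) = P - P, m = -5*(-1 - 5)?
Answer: 41580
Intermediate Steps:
m = 30 (m = -5*(-6) = 30)
W(g, P) = 0
I(T) = 30*T (I(T) = T*30 = 30*T)
A = 66 (A = 570 - 504 = 66)
-(A + W(-9, 37))*I(-21) = -(66 + 0)*30*(-21) = -66*(-630) = -1*(-41580) = 41580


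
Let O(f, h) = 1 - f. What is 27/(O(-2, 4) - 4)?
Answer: -27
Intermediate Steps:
27/(O(-2, 4) - 4) = 27/((1 - 1*(-2)) - 4) = 27/((1 + 2) - 4) = 27/(3 - 4) = 27/(-1) = 27*(-1) = -27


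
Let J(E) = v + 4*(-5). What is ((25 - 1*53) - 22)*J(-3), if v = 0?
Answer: 1000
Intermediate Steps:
J(E) = -20 (J(E) = 0 + 4*(-5) = 0 - 20 = -20)
((25 - 1*53) - 22)*J(-3) = ((25 - 1*53) - 22)*(-20) = ((25 - 53) - 22)*(-20) = (-28 - 22)*(-20) = -50*(-20) = 1000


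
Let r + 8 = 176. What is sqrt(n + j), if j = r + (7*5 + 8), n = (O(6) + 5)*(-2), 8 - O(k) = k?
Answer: sqrt(197) ≈ 14.036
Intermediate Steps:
r = 168 (r = -8 + 176 = 168)
O(k) = 8 - k
n = -14 (n = ((8 - 1*6) + 5)*(-2) = ((8 - 6) + 5)*(-2) = (2 + 5)*(-2) = 7*(-2) = -14)
j = 211 (j = 168 + (7*5 + 8) = 168 + (35 + 8) = 168 + 43 = 211)
sqrt(n + j) = sqrt(-14 + 211) = sqrt(197)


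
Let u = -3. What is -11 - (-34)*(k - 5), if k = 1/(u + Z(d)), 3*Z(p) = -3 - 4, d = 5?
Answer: -1499/8 ≈ -187.38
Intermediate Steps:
Z(p) = -7/3 (Z(p) = (-3 - 4)/3 = (1/3)*(-7) = -7/3)
k = -3/16 (k = 1/(-3 - 7/3) = 1/(-16/3) = -3/16 ≈ -0.18750)
-11 - (-34)*(k - 5) = -11 - (-34)*(-3/16 - 5) = -11 - (-34)*(-83)/16 = -11 - 34*83/16 = -11 - 1411/8 = -1499/8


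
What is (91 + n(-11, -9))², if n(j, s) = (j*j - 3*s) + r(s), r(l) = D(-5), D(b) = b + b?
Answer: 52441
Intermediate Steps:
D(b) = 2*b
r(l) = -10 (r(l) = 2*(-5) = -10)
n(j, s) = -10 + j² - 3*s (n(j, s) = (j*j - 3*s) - 10 = (j² - 3*s) - 10 = -10 + j² - 3*s)
(91 + n(-11, -9))² = (91 + (-10 + (-11)² - 3*(-9)))² = (91 + (-10 + 121 + 27))² = (91 + 138)² = 229² = 52441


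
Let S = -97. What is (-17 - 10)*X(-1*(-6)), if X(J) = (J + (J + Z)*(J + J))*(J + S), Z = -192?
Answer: -5469282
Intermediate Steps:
X(J) = (-97 + J)*(J + 2*J*(-192 + J)) (X(J) = (J + (J - 192)*(J + J))*(J - 97) = (J + (-192 + J)*(2*J))*(-97 + J) = (J + 2*J*(-192 + J))*(-97 + J) = (-97 + J)*(J + 2*J*(-192 + J)))
(-17 - 10)*X(-1*(-6)) = (-17 - 10)*((-1*(-6))*(37151 - (-577)*(-6) + 2*(-1*(-6))²)) = -162*(37151 - 577*6 + 2*6²) = -162*(37151 - 3462 + 2*36) = -162*(37151 - 3462 + 72) = -162*33761 = -27*202566 = -5469282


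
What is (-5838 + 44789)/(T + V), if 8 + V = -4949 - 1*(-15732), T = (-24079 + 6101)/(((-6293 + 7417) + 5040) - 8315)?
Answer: 83783601/23195003 ≈ 3.6121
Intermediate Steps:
T = 17978/2151 (T = -17978/((1124 + 5040) - 8315) = -17978/(6164 - 8315) = -17978/(-2151) = -17978*(-1/2151) = 17978/2151 ≈ 8.3580)
V = 10775 (V = -8 + (-4949 - 1*(-15732)) = -8 + (-4949 + 15732) = -8 + 10783 = 10775)
(-5838 + 44789)/(T + V) = (-5838 + 44789)/(17978/2151 + 10775) = 38951/(23195003/2151) = 38951*(2151/23195003) = 83783601/23195003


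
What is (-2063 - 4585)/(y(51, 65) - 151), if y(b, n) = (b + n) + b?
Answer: -831/2 ≈ -415.50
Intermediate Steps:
y(b, n) = n + 2*b
(-2063 - 4585)/(y(51, 65) - 151) = (-2063 - 4585)/((65 + 2*51) - 151) = -6648/((65 + 102) - 151) = -6648/(167 - 151) = -6648/16 = -6648*1/16 = -831/2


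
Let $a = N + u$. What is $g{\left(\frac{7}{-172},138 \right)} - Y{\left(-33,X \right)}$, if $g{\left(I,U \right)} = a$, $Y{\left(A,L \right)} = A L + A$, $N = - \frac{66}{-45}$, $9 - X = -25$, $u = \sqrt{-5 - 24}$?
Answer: $\frac{17347}{15} + i \sqrt{29} \approx 1156.5 + 5.3852 i$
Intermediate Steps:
$u = i \sqrt{29}$ ($u = \sqrt{-29} = i \sqrt{29} \approx 5.3852 i$)
$X = 34$ ($X = 9 - -25 = 9 + 25 = 34$)
$N = \frac{22}{15}$ ($N = \left(-66\right) \left(- \frac{1}{45}\right) = \frac{22}{15} \approx 1.4667$)
$Y{\left(A,L \right)} = A + A L$
$a = \frac{22}{15} + i \sqrt{29} \approx 1.4667 + 5.3852 i$
$g{\left(I,U \right)} = \frac{22}{15} + i \sqrt{29}$
$g{\left(\frac{7}{-172},138 \right)} - Y{\left(-33,X \right)} = \left(\frac{22}{15} + i \sqrt{29}\right) - - 33 \left(1 + 34\right) = \left(\frac{22}{15} + i \sqrt{29}\right) - \left(-33\right) 35 = \left(\frac{22}{15} + i \sqrt{29}\right) - -1155 = \left(\frac{22}{15} + i \sqrt{29}\right) + 1155 = \frac{17347}{15} + i \sqrt{29}$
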